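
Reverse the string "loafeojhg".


Input: loafeojhg
Reading characters right to left:
  Position 8: 'g'
  Position 7: 'h'
  Position 6: 'j'
  Position 5: 'o'
  Position 4: 'e'
  Position 3: 'f'
  Position 2: 'a'
  Position 1: 'o'
  Position 0: 'l'
Reversed: ghjoefaol

ghjoefaol


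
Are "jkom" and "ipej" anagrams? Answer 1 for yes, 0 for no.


Strings: "jkom", "ipej"
Sorted first:  jkmo
Sorted second: eijp
Differ at position 0: 'j' vs 'e' => not anagrams

0


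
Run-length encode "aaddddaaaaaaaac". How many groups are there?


Input: aaddddaaaaaaaac
Scanning for consecutive runs:
  Group 1: 'a' x 2 (positions 0-1)
  Group 2: 'd' x 4 (positions 2-5)
  Group 3: 'a' x 8 (positions 6-13)
  Group 4: 'c' x 1 (positions 14-14)
Total groups: 4

4


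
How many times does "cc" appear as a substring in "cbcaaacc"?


Searching for "cc" in "cbcaaacc"
Scanning each position:
  Position 0: "cb" => no
  Position 1: "bc" => no
  Position 2: "ca" => no
  Position 3: "aa" => no
  Position 4: "aa" => no
  Position 5: "ac" => no
  Position 6: "cc" => MATCH
Total occurrences: 1

1


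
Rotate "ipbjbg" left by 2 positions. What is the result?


Input: "ipbjbg", rotate left by 2
First 2 characters: "ip"
Remaining characters: "bjbg"
Concatenate remaining + first: "bjbg" + "ip" = "bjbgip"

bjbgip


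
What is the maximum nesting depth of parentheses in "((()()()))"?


Input: "((()()()))"
Tracking depth:
  Position 0 '(': depth becomes 1
  Position 1 '(': depth becomes 2
  Position 2 '(': depth becomes 3
  Position 3 ')': depth becomes 2
  Position 4 '(': depth becomes 3
  Position 5 ')': depth becomes 2
  Position 6 '(': depth becomes 3
  Position 7 ')': depth becomes 2
  Position 8 ')': depth becomes 1
  Position 9 ')': depth becomes 0
Maximum depth reached: 3

3


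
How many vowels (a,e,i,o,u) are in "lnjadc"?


Input: lnjadc
Checking each character:
  'l' at position 0: consonant
  'n' at position 1: consonant
  'j' at position 2: consonant
  'a' at position 3: vowel (running total: 1)
  'd' at position 4: consonant
  'c' at position 5: consonant
Total vowels: 1

1


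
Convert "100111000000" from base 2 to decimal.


Input: "100111000000" in base 2
Positional expansion:
  Digit '1' (value 1) x 2^11 = 2048
  Digit '0' (value 0) x 2^10 = 0
  Digit '0' (value 0) x 2^9 = 0
  Digit '1' (value 1) x 2^8 = 256
  Digit '1' (value 1) x 2^7 = 128
  Digit '1' (value 1) x 2^6 = 64
  Digit '0' (value 0) x 2^5 = 0
  Digit '0' (value 0) x 2^4 = 0
  Digit '0' (value 0) x 2^3 = 0
  Digit '0' (value 0) x 2^2 = 0
  Digit '0' (value 0) x 2^1 = 0
  Digit '0' (value 0) x 2^0 = 0
Sum = 2496

2496


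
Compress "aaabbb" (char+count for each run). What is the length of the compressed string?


Input: aaabbb
Runs:
  'a' x 3 => "a3"
  'b' x 3 => "b3"
Compressed: "a3b3"
Compressed length: 4

4


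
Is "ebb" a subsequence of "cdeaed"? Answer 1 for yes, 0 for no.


Check if "ebb" is a subsequence of "cdeaed"
Greedy scan:
  Position 0 ('c'): no match needed
  Position 1 ('d'): no match needed
  Position 2 ('e'): matches sub[0] = 'e'
  Position 3 ('a'): no match needed
  Position 4 ('e'): no match needed
  Position 5 ('d'): no match needed
Only matched 1/3 characters => not a subsequence

0


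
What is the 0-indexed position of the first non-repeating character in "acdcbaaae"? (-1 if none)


Input: acdcbaaae
Character frequencies:
  'a': 4
  'b': 1
  'c': 2
  'd': 1
  'e': 1
Scanning left to right for freq == 1:
  Position 0 ('a'): freq=4, skip
  Position 1 ('c'): freq=2, skip
  Position 2 ('d'): unique! => answer = 2

2


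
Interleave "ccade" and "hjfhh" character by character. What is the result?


Interleaving "ccade" and "hjfhh":
  Position 0: 'c' from first, 'h' from second => "ch"
  Position 1: 'c' from first, 'j' from second => "cj"
  Position 2: 'a' from first, 'f' from second => "af"
  Position 3: 'd' from first, 'h' from second => "dh"
  Position 4: 'e' from first, 'h' from second => "eh"
Result: chcjafdheh

chcjafdheh


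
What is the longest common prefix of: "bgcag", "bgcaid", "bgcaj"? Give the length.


Words: bgcag, bgcaid, bgcaj
  Position 0: all 'b' => match
  Position 1: all 'g' => match
  Position 2: all 'c' => match
  Position 3: all 'a' => match
  Position 4: ('g', 'i', 'j') => mismatch, stop
LCP = "bgca" (length 4)

4


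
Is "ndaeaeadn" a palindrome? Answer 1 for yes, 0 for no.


Input: ndaeaeadn
Reversed: ndaeaeadn
  Compare pos 0 ('n') with pos 8 ('n'): match
  Compare pos 1 ('d') with pos 7 ('d'): match
  Compare pos 2 ('a') with pos 6 ('a'): match
  Compare pos 3 ('e') with pos 5 ('e'): match
Result: palindrome

1


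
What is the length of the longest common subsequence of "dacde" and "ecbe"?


LCS of "dacde" and "ecbe"
DP table:
           e    c    b    e
      0    0    0    0    0
  d   0    0    0    0    0
  a   0    0    0    0    0
  c   0    0    1    1    1
  d   0    0    1    1    1
  e   0    1    1    1    2
LCS length = dp[5][4] = 2

2


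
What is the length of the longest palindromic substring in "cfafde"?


Input: "cfafde"
Checking substrings for palindromes:
  [1:4] "faf" (len 3) => palindrome
Longest palindromic substring: "faf" with length 3

3


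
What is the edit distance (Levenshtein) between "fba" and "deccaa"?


Computing edit distance: "fba" -> "deccaa"
DP table:
           d    e    c    c    a    a
      0    1    2    3    4    5    6
  f   1    1    2    3    4    5    6
  b   2    2    2    3    4    5    6
  a   3    3    3    3    4    4    5
Edit distance = dp[3][6] = 5

5


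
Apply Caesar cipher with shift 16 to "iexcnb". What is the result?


Caesar cipher: shift "iexcnb" by 16
  'i' (pos 8) + 16 = pos 24 = 'y'
  'e' (pos 4) + 16 = pos 20 = 'u'
  'x' (pos 23) + 16 = pos 13 = 'n'
  'c' (pos 2) + 16 = pos 18 = 's'
  'n' (pos 13) + 16 = pos 3 = 'd'
  'b' (pos 1) + 16 = pos 17 = 'r'
Result: yunsdr

yunsdr


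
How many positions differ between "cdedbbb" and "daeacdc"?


Comparing "cdedbbb" and "daeacdc" position by position:
  Position 0: 'c' vs 'd' => DIFFER
  Position 1: 'd' vs 'a' => DIFFER
  Position 2: 'e' vs 'e' => same
  Position 3: 'd' vs 'a' => DIFFER
  Position 4: 'b' vs 'c' => DIFFER
  Position 5: 'b' vs 'd' => DIFFER
  Position 6: 'b' vs 'c' => DIFFER
Positions that differ: 6

6


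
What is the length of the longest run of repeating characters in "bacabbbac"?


Input: "bacabbbac"
Scanning for longest run:
  Position 1 ('a'): new char, reset run to 1
  Position 2 ('c'): new char, reset run to 1
  Position 3 ('a'): new char, reset run to 1
  Position 4 ('b'): new char, reset run to 1
  Position 5 ('b'): continues run of 'b', length=2
  Position 6 ('b'): continues run of 'b', length=3
  Position 7 ('a'): new char, reset run to 1
  Position 8 ('c'): new char, reset run to 1
Longest run: 'b' with length 3

3


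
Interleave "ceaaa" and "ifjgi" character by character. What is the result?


Interleaving "ceaaa" and "ifjgi":
  Position 0: 'c' from first, 'i' from second => "ci"
  Position 1: 'e' from first, 'f' from second => "ef"
  Position 2: 'a' from first, 'j' from second => "aj"
  Position 3: 'a' from first, 'g' from second => "ag"
  Position 4: 'a' from first, 'i' from second => "ai"
Result: ciefajagai

ciefajagai


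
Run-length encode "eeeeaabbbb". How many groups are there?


Input: eeeeaabbbb
Scanning for consecutive runs:
  Group 1: 'e' x 4 (positions 0-3)
  Group 2: 'a' x 2 (positions 4-5)
  Group 3: 'b' x 4 (positions 6-9)
Total groups: 3

3


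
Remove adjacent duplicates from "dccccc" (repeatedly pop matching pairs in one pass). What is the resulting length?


Input: dccccc
Stack-based adjacent duplicate removal:
  Read 'd': push. Stack: d
  Read 'c': push. Stack: dc
  Read 'c': matches stack top 'c' => pop. Stack: d
  Read 'c': push. Stack: dc
  Read 'c': matches stack top 'c' => pop. Stack: d
  Read 'c': push. Stack: dc
Final stack: "dc" (length 2)

2


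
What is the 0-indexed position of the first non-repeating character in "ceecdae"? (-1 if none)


Input: ceecdae
Character frequencies:
  'a': 1
  'c': 2
  'd': 1
  'e': 3
Scanning left to right for freq == 1:
  Position 0 ('c'): freq=2, skip
  Position 1 ('e'): freq=3, skip
  Position 2 ('e'): freq=3, skip
  Position 3 ('c'): freq=2, skip
  Position 4 ('d'): unique! => answer = 4

4


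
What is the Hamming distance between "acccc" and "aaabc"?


Comparing "acccc" and "aaabc" position by position:
  Position 0: 'a' vs 'a' => same
  Position 1: 'c' vs 'a' => differ
  Position 2: 'c' vs 'a' => differ
  Position 3: 'c' vs 'b' => differ
  Position 4: 'c' vs 'c' => same
Total differences (Hamming distance): 3

3


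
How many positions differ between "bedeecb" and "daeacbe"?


Comparing "bedeecb" and "daeacbe" position by position:
  Position 0: 'b' vs 'd' => DIFFER
  Position 1: 'e' vs 'a' => DIFFER
  Position 2: 'd' vs 'e' => DIFFER
  Position 3: 'e' vs 'a' => DIFFER
  Position 4: 'e' vs 'c' => DIFFER
  Position 5: 'c' vs 'b' => DIFFER
  Position 6: 'b' vs 'e' => DIFFER
Positions that differ: 7

7


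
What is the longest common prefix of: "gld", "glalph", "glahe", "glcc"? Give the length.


Words: gld, glalph, glahe, glcc
  Position 0: all 'g' => match
  Position 1: all 'l' => match
  Position 2: ('d', 'a', 'a', 'c') => mismatch, stop
LCP = "gl" (length 2)

2


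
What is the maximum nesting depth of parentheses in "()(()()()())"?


Input: "()(()()()())"
Tracking depth:
  Position 0 '(': depth becomes 1
  Position 1 ')': depth becomes 0
  Position 2 '(': depth becomes 1
  Position 3 '(': depth becomes 2
  Position 4 ')': depth becomes 1
  Position 5 '(': depth becomes 2
  Position 6 ')': depth becomes 1
  Position 7 '(': depth becomes 2
  Position 8 ')': depth becomes 1
  Position 9 '(': depth becomes 2
  Position 10 ')': depth becomes 1
  Position 11 ')': depth becomes 0
Maximum depth reached: 2

2


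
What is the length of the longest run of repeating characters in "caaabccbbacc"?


Input: "caaabccbbacc"
Scanning for longest run:
  Position 1 ('a'): new char, reset run to 1
  Position 2 ('a'): continues run of 'a', length=2
  Position 3 ('a'): continues run of 'a', length=3
  Position 4 ('b'): new char, reset run to 1
  Position 5 ('c'): new char, reset run to 1
  Position 6 ('c'): continues run of 'c', length=2
  Position 7 ('b'): new char, reset run to 1
  Position 8 ('b'): continues run of 'b', length=2
  Position 9 ('a'): new char, reset run to 1
  Position 10 ('c'): new char, reset run to 1
  Position 11 ('c'): continues run of 'c', length=2
Longest run: 'a' with length 3

3


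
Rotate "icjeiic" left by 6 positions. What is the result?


Input: "icjeiic", rotate left by 6
First 6 characters: "icjeii"
Remaining characters: "c"
Concatenate remaining + first: "c" + "icjeii" = "cicjeii"

cicjeii


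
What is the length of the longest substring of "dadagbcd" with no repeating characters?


Input: "dadagbcd"
Sliding window (track last position of each char):
  Position 0 ('d'): window [0,0] length 1 -- new best
  Position 1 ('a'): window [0,1] length 2 -- new best
  Position 2 ('d'): repeat (last at 0), move window start to 1
  Position 2 ('d'): window [1,2] length 2
  Position 3 ('a'): repeat (last at 1), move window start to 2
  Position 3 ('a'): window [2,3] length 2
  Position 4 ('g'): window [2,4] length 3 -- new best
  Position 5 ('b'): window [2,5] length 4 -- new best
  Position 6 ('c'): window [2,6] length 5 -- new best
  Position 7 ('d'): repeat (last at 2), move window start to 3
  Position 7 ('d'): window [3,7] length 5
Longest substring with no repeats: "dagbc" with length 5

5


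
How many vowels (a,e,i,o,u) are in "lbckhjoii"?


Input: lbckhjoii
Checking each character:
  'l' at position 0: consonant
  'b' at position 1: consonant
  'c' at position 2: consonant
  'k' at position 3: consonant
  'h' at position 4: consonant
  'j' at position 5: consonant
  'o' at position 6: vowel (running total: 1)
  'i' at position 7: vowel (running total: 2)
  'i' at position 8: vowel (running total: 3)
Total vowels: 3

3


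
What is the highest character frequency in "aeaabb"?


Input: aeaabb
Character counts:
  'a': 3
  'b': 2
  'e': 1
Maximum frequency: 3

3


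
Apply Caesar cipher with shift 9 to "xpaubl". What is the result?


Caesar cipher: shift "xpaubl" by 9
  'x' (pos 23) + 9 = pos 6 = 'g'
  'p' (pos 15) + 9 = pos 24 = 'y'
  'a' (pos 0) + 9 = pos 9 = 'j'
  'u' (pos 20) + 9 = pos 3 = 'd'
  'b' (pos 1) + 9 = pos 10 = 'k'
  'l' (pos 11) + 9 = pos 20 = 'u'
Result: gyjdku

gyjdku


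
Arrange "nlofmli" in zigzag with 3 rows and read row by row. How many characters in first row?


Zigzag "nlofmli" into 3 rows:
Placing characters:
  'n' => row 0
  'l' => row 1
  'o' => row 2
  'f' => row 1
  'm' => row 0
  'l' => row 1
  'i' => row 2
Rows:
  Row 0: "nm"
  Row 1: "lfl"
  Row 2: "oi"
First row length: 2

2


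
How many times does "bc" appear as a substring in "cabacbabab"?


Searching for "bc" in "cabacbabab"
Scanning each position:
  Position 0: "ca" => no
  Position 1: "ab" => no
  Position 2: "ba" => no
  Position 3: "ac" => no
  Position 4: "cb" => no
  Position 5: "ba" => no
  Position 6: "ab" => no
  Position 7: "ba" => no
  Position 8: "ab" => no
Total occurrences: 0

0


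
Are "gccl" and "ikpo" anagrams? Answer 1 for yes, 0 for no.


Strings: "gccl", "ikpo"
Sorted first:  ccgl
Sorted second: ikop
Differ at position 0: 'c' vs 'i' => not anagrams

0


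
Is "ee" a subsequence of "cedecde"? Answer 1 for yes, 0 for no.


Check if "ee" is a subsequence of "cedecde"
Greedy scan:
  Position 0 ('c'): no match needed
  Position 1 ('e'): matches sub[0] = 'e'
  Position 2 ('d'): no match needed
  Position 3 ('e'): matches sub[1] = 'e'
  Position 4 ('c'): no match needed
  Position 5 ('d'): no match needed
  Position 6 ('e'): no match needed
All 2 characters matched => is a subsequence

1


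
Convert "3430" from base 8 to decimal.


Input: "3430" in base 8
Positional expansion:
  Digit '3' (value 3) x 8^3 = 1536
  Digit '4' (value 4) x 8^2 = 256
  Digit '3' (value 3) x 8^1 = 24
  Digit '0' (value 0) x 8^0 = 0
Sum = 1816

1816


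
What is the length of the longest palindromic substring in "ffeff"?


Input: "ffeff"
Checking substrings for palindromes:
  [0:5] "ffeff" (len 5) => palindrome
  [1:4] "fef" (len 3) => palindrome
  [0:2] "ff" (len 2) => palindrome
  [3:5] "ff" (len 2) => palindrome
Longest palindromic substring: "ffeff" with length 5

5


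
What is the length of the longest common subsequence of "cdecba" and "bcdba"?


LCS of "cdecba" and "bcdba"
DP table:
           b    c    d    b    a
      0    0    0    0    0    0
  c   0    0    1    1    1    1
  d   0    0    1    2    2    2
  e   0    0    1    2    2    2
  c   0    0    1    2    2    2
  b   0    1    1    2    3    3
  a   0    1    1    2    3    4
LCS length = dp[6][5] = 4

4


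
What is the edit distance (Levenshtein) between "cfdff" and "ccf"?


Computing edit distance: "cfdff" -> "ccf"
DP table:
           c    c    f
      0    1    2    3
  c   1    0    1    2
  f   2    1    1    1
  d   3    2    2    2
  f   4    3    3    2
  f   5    4    4    3
Edit distance = dp[5][3] = 3

3


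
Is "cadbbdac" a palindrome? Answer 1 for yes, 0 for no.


Input: cadbbdac
Reversed: cadbbdac
  Compare pos 0 ('c') with pos 7 ('c'): match
  Compare pos 1 ('a') with pos 6 ('a'): match
  Compare pos 2 ('d') with pos 5 ('d'): match
  Compare pos 3 ('b') with pos 4 ('b'): match
Result: palindrome

1


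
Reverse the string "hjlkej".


Input: hjlkej
Reading characters right to left:
  Position 5: 'j'
  Position 4: 'e'
  Position 3: 'k'
  Position 2: 'l'
  Position 1: 'j'
  Position 0: 'h'
Reversed: jekljh

jekljh


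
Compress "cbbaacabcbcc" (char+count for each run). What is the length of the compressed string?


Input: cbbaacabcbcc
Runs:
  'c' x 1 => "c1"
  'b' x 2 => "b2"
  'a' x 2 => "a2"
  'c' x 1 => "c1"
  'a' x 1 => "a1"
  'b' x 1 => "b1"
  'c' x 1 => "c1"
  'b' x 1 => "b1"
  'c' x 2 => "c2"
Compressed: "c1b2a2c1a1b1c1b1c2"
Compressed length: 18

18


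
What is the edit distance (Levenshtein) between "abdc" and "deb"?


Computing edit distance: "abdc" -> "deb"
DP table:
           d    e    b
      0    1    2    3
  a   1    1    2    3
  b   2    2    2    2
  d   3    2    3    3
  c   4    3    3    4
Edit distance = dp[4][3] = 4

4


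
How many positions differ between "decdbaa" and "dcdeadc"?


Comparing "decdbaa" and "dcdeadc" position by position:
  Position 0: 'd' vs 'd' => same
  Position 1: 'e' vs 'c' => DIFFER
  Position 2: 'c' vs 'd' => DIFFER
  Position 3: 'd' vs 'e' => DIFFER
  Position 4: 'b' vs 'a' => DIFFER
  Position 5: 'a' vs 'd' => DIFFER
  Position 6: 'a' vs 'c' => DIFFER
Positions that differ: 6

6


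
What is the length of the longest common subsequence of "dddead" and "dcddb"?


LCS of "dddead" and "dcddb"
DP table:
           d    c    d    d    b
      0    0    0    0    0    0
  d   0    1    1    1    1    1
  d   0    1    1    2    2    2
  d   0    1    1    2    3    3
  e   0    1    1    2    3    3
  a   0    1    1    2    3    3
  d   0    1    1    2    3    3
LCS length = dp[6][5] = 3

3


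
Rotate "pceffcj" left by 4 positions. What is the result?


Input: "pceffcj", rotate left by 4
First 4 characters: "pcef"
Remaining characters: "fcj"
Concatenate remaining + first: "fcj" + "pcef" = "fcjpcef"

fcjpcef


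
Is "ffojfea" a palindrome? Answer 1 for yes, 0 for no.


Input: ffojfea
Reversed: aefjoff
  Compare pos 0 ('f') with pos 6 ('a'): MISMATCH
  Compare pos 1 ('f') with pos 5 ('e'): MISMATCH
  Compare pos 2 ('o') with pos 4 ('f'): MISMATCH
Result: not a palindrome

0


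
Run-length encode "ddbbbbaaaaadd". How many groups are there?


Input: ddbbbbaaaaadd
Scanning for consecutive runs:
  Group 1: 'd' x 2 (positions 0-1)
  Group 2: 'b' x 4 (positions 2-5)
  Group 3: 'a' x 5 (positions 6-10)
  Group 4: 'd' x 2 (positions 11-12)
Total groups: 4

4


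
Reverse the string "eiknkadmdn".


Input: eiknkadmdn
Reading characters right to left:
  Position 9: 'n'
  Position 8: 'd'
  Position 7: 'm'
  Position 6: 'd'
  Position 5: 'a'
  Position 4: 'k'
  Position 3: 'n'
  Position 2: 'k'
  Position 1: 'i'
  Position 0: 'e'
Reversed: ndmdaknkie

ndmdaknkie


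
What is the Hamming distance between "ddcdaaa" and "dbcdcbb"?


Comparing "ddcdaaa" and "dbcdcbb" position by position:
  Position 0: 'd' vs 'd' => same
  Position 1: 'd' vs 'b' => differ
  Position 2: 'c' vs 'c' => same
  Position 3: 'd' vs 'd' => same
  Position 4: 'a' vs 'c' => differ
  Position 5: 'a' vs 'b' => differ
  Position 6: 'a' vs 'b' => differ
Total differences (Hamming distance): 4

4


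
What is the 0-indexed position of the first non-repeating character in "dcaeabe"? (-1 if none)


Input: dcaeabe
Character frequencies:
  'a': 2
  'b': 1
  'c': 1
  'd': 1
  'e': 2
Scanning left to right for freq == 1:
  Position 0 ('d'): unique! => answer = 0

0


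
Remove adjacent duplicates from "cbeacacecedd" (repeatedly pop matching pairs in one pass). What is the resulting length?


Input: cbeacacecedd
Stack-based adjacent duplicate removal:
  Read 'c': push. Stack: c
  Read 'b': push. Stack: cb
  Read 'e': push. Stack: cbe
  Read 'a': push. Stack: cbea
  Read 'c': push. Stack: cbeac
  Read 'a': push. Stack: cbeaca
  Read 'c': push. Stack: cbeacac
  Read 'e': push. Stack: cbeacace
  Read 'c': push. Stack: cbeacacec
  Read 'e': push. Stack: cbeacacece
  Read 'd': push. Stack: cbeacaceced
  Read 'd': matches stack top 'd' => pop. Stack: cbeacacece
Final stack: "cbeacacece" (length 10)

10


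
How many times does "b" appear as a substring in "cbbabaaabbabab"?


Searching for "b" in "cbbabaaabbabab"
Scanning each position:
  Position 0: "c" => no
  Position 1: "b" => MATCH
  Position 2: "b" => MATCH
  Position 3: "a" => no
  Position 4: "b" => MATCH
  Position 5: "a" => no
  Position 6: "a" => no
  Position 7: "a" => no
  Position 8: "b" => MATCH
  Position 9: "b" => MATCH
  Position 10: "a" => no
  Position 11: "b" => MATCH
  Position 12: "a" => no
  Position 13: "b" => MATCH
Total occurrences: 7

7


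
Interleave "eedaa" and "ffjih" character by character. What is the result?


Interleaving "eedaa" and "ffjih":
  Position 0: 'e' from first, 'f' from second => "ef"
  Position 1: 'e' from first, 'f' from second => "ef"
  Position 2: 'd' from first, 'j' from second => "dj"
  Position 3: 'a' from first, 'i' from second => "ai"
  Position 4: 'a' from first, 'h' from second => "ah"
Result: efefdjaiah

efefdjaiah


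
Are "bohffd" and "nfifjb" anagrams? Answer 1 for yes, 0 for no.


Strings: "bohffd", "nfifjb"
Sorted first:  bdffho
Sorted second: bffijn
Differ at position 1: 'd' vs 'f' => not anagrams

0


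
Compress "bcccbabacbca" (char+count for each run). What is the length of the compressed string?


Input: bcccbabacbca
Runs:
  'b' x 1 => "b1"
  'c' x 3 => "c3"
  'b' x 1 => "b1"
  'a' x 1 => "a1"
  'b' x 1 => "b1"
  'a' x 1 => "a1"
  'c' x 1 => "c1"
  'b' x 1 => "b1"
  'c' x 1 => "c1"
  'a' x 1 => "a1"
Compressed: "b1c3b1a1b1a1c1b1c1a1"
Compressed length: 20

20


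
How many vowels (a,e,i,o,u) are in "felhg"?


Input: felhg
Checking each character:
  'f' at position 0: consonant
  'e' at position 1: vowel (running total: 1)
  'l' at position 2: consonant
  'h' at position 3: consonant
  'g' at position 4: consonant
Total vowels: 1

1


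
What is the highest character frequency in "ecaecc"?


Input: ecaecc
Character counts:
  'a': 1
  'c': 3
  'e': 2
Maximum frequency: 3

3


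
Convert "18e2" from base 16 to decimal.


Input: "18e2" in base 16
Positional expansion:
  Digit '1' (value 1) x 16^3 = 4096
  Digit '8' (value 8) x 16^2 = 2048
  Digit 'e' (value 14) x 16^1 = 224
  Digit '2' (value 2) x 16^0 = 2
Sum = 6370

6370


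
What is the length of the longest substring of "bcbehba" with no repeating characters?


Input: "bcbehba"
Sliding window (track last position of each char):
  Position 0 ('b'): window [0,0] length 1 -- new best
  Position 1 ('c'): window [0,1] length 2 -- new best
  Position 2 ('b'): repeat (last at 0), move window start to 1
  Position 2 ('b'): window [1,2] length 2
  Position 3 ('e'): window [1,3] length 3 -- new best
  Position 4 ('h'): window [1,4] length 4 -- new best
  Position 5 ('b'): repeat (last at 2), move window start to 3
  Position 5 ('b'): window [3,5] length 3
  Position 6 ('a'): window [3,6] length 4
Longest substring with no repeats: "cbeh" with length 4

4


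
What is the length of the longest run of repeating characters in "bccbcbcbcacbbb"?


Input: "bccbcbcbcacbbb"
Scanning for longest run:
  Position 1 ('c'): new char, reset run to 1
  Position 2 ('c'): continues run of 'c', length=2
  Position 3 ('b'): new char, reset run to 1
  Position 4 ('c'): new char, reset run to 1
  Position 5 ('b'): new char, reset run to 1
  Position 6 ('c'): new char, reset run to 1
  Position 7 ('b'): new char, reset run to 1
  Position 8 ('c'): new char, reset run to 1
  Position 9 ('a'): new char, reset run to 1
  Position 10 ('c'): new char, reset run to 1
  Position 11 ('b'): new char, reset run to 1
  Position 12 ('b'): continues run of 'b', length=2
  Position 13 ('b'): continues run of 'b', length=3
Longest run: 'b' with length 3

3


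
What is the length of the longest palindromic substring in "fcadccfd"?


Input: "fcadccfd"
Checking substrings for palindromes:
  [4:6] "cc" (len 2) => palindrome
Longest palindromic substring: "cc" with length 2

2


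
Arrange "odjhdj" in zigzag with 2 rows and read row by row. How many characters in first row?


Zigzag "odjhdj" into 2 rows:
Placing characters:
  'o' => row 0
  'd' => row 1
  'j' => row 0
  'h' => row 1
  'd' => row 0
  'j' => row 1
Rows:
  Row 0: "ojd"
  Row 1: "dhj"
First row length: 3

3


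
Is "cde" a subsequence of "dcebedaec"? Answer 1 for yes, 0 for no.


Check if "cde" is a subsequence of "dcebedaec"
Greedy scan:
  Position 0 ('d'): no match needed
  Position 1 ('c'): matches sub[0] = 'c'
  Position 2 ('e'): no match needed
  Position 3 ('b'): no match needed
  Position 4 ('e'): no match needed
  Position 5 ('d'): matches sub[1] = 'd'
  Position 6 ('a'): no match needed
  Position 7 ('e'): matches sub[2] = 'e'
  Position 8 ('c'): no match needed
All 3 characters matched => is a subsequence

1


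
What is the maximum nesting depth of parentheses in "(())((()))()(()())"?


Input: "(())((()))()(()())"
Tracking depth:
  Position 0 '(': depth becomes 1
  Position 1 '(': depth becomes 2
  Position 2 ')': depth becomes 1
  Position 3 ')': depth becomes 0
  Position 4 '(': depth becomes 1
  Position 5 '(': depth becomes 2
  Position 6 '(': depth becomes 3
  Position 7 ')': depth becomes 2
  Position 8 ')': depth becomes 1
  Position 9 ')': depth becomes 0
  Position 10 '(': depth becomes 1
  Position 11 ')': depth becomes 0
  Position 12 '(': depth becomes 1
  Position 13 '(': depth becomes 2
  Position 14 ')': depth becomes 1
  Position 15 '(': depth becomes 2
  Position 16 ')': depth becomes 1
  Position 17 ')': depth becomes 0
Maximum depth reached: 3

3


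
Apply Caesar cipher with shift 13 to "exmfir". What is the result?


Caesar cipher: shift "exmfir" by 13
  'e' (pos 4) + 13 = pos 17 = 'r'
  'x' (pos 23) + 13 = pos 10 = 'k'
  'm' (pos 12) + 13 = pos 25 = 'z'
  'f' (pos 5) + 13 = pos 18 = 's'
  'i' (pos 8) + 13 = pos 21 = 'v'
  'r' (pos 17) + 13 = pos 4 = 'e'
Result: rkzsve

rkzsve


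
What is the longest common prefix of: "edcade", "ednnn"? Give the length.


Words: edcade, ednnn
  Position 0: all 'e' => match
  Position 1: all 'd' => match
  Position 2: ('c', 'n') => mismatch, stop
LCP = "ed" (length 2)

2


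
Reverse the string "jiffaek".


Input: jiffaek
Reading characters right to left:
  Position 6: 'k'
  Position 5: 'e'
  Position 4: 'a'
  Position 3: 'f'
  Position 2: 'f'
  Position 1: 'i'
  Position 0: 'j'
Reversed: keaffij

keaffij


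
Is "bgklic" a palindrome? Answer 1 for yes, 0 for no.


Input: bgklic
Reversed: cilkgb
  Compare pos 0 ('b') with pos 5 ('c'): MISMATCH
  Compare pos 1 ('g') with pos 4 ('i'): MISMATCH
  Compare pos 2 ('k') with pos 3 ('l'): MISMATCH
Result: not a palindrome

0


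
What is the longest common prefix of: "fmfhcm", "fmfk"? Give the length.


Words: fmfhcm, fmfk
  Position 0: all 'f' => match
  Position 1: all 'm' => match
  Position 2: all 'f' => match
  Position 3: ('h', 'k') => mismatch, stop
LCP = "fmf" (length 3)

3


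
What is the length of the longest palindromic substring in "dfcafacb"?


Input: "dfcafacb"
Checking substrings for palindromes:
  [2:7] "cafac" (len 5) => palindrome
  [3:6] "afa" (len 3) => palindrome
Longest palindromic substring: "cafac" with length 5

5


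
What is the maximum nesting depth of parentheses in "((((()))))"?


Input: "((((()))))"
Tracking depth:
  Position 0 '(': depth becomes 1
  Position 1 '(': depth becomes 2
  Position 2 '(': depth becomes 3
  Position 3 '(': depth becomes 4
  Position 4 '(': depth becomes 5
  Position 5 ')': depth becomes 4
  Position 6 ')': depth becomes 3
  Position 7 ')': depth becomes 2
  Position 8 ')': depth becomes 1
  Position 9 ')': depth becomes 0
Maximum depth reached: 5

5


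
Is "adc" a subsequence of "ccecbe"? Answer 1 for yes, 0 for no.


Check if "adc" is a subsequence of "ccecbe"
Greedy scan:
  Position 0 ('c'): no match needed
  Position 1 ('c'): no match needed
  Position 2 ('e'): no match needed
  Position 3 ('c'): no match needed
  Position 4 ('b'): no match needed
  Position 5 ('e'): no match needed
Only matched 0/3 characters => not a subsequence

0


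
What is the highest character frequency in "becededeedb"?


Input: becededeedb
Character counts:
  'b': 2
  'c': 1
  'd': 3
  'e': 5
Maximum frequency: 5

5


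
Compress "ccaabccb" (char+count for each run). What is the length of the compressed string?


Input: ccaabccb
Runs:
  'c' x 2 => "c2"
  'a' x 2 => "a2"
  'b' x 1 => "b1"
  'c' x 2 => "c2"
  'b' x 1 => "b1"
Compressed: "c2a2b1c2b1"
Compressed length: 10

10


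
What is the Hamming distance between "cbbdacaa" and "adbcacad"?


Comparing "cbbdacaa" and "adbcacad" position by position:
  Position 0: 'c' vs 'a' => differ
  Position 1: 'b' vs 'd' => differ
  Position 2: 'b' vs 'b' => same
  Position 3: 'd' vs 'c' => differ
  Position 4: 'a' vs 'a' => same
  Position 5: 'c' vs 'c' => same
  Position 6: 'a' vs 'a' => same
  Position 7: 'a' vs 'd' => differ
Total differences (Hamming distance): 4

4


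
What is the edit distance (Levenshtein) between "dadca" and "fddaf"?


Computing edit distance: "dadca" -> "fddaf"
DP table:
           f    d    d    a    f
      0    1    2    3    4    5
  d   1    1    1    2    3    4
  a   2    2    2    2    2    3
  d   3    3    2    2    3    3
  c   4    4    3    3    3    4
  a   5    5    4    4    3    4
Edit distance = dp[5][5] = 4

4


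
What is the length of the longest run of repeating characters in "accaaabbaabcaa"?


Input: "accaaabbaabcaa"
Scanning for longest run:
  Position 1 ('c'): new char, reset run to 1
  Position 2 ('c'): continues run of 'c', length=2
  Position 3 ('a'): new char, reset run to 1
  Position 4 ('a'): continues run of 'a', length=2
  Position 5 ('a'): continues run of 'a', length=3
  Position 6 ('b'): new char, reset run to 1
  Position 7 ('b'): continues run of 'b', length=2
  Position 8 ('a'): new char, reset run to 1
  Position 9 ('a'): continues run of 'a', length=2
  Position 10 ('b'): new char, reset run to 1
  Position 11 ('c'): new char, reset run to 1
  Position 12 ('a'): new char, reset run to 1
  Position 13 ('a'): continues run of 'a', length=2
Longest run: 'a' with length 3

3


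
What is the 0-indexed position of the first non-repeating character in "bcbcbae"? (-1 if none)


Input: bcbcbae
Character frequencies:
  'a': 1
  'b': 3
  'c': 2
  'e': 1
Scanning left to right for freq == 1:
  Position 0 ('b'): freq=3, skip
  Position 1 ('c'): freq=2, skip
  Position 2 ('b'): freq=3, skip
  Position 3 ('c'): freq=2, skip
  Position 4 ('b'): freq=3, skip
  Position 5 ('a'): unique! => answer = 5

5


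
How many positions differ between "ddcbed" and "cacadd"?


Comparing "ddcbed" and "cacadd" position by position:
  Position 0: 'd' vs 'c' => DIFFER
  Position 1: 'd' vs 'a' => DIFFER
  Position 2: 'c' vs 'c' => same
  Position 3: 'b' vs 'a' => DIFFER
  Position 4: 'e' vs 'd' => DIFFER
  Position 5: 'd' vs 'd' => same
Positions that differ: 4

4


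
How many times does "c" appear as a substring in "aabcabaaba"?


Searching for "c" in "aabcabaaba"
Scanning each position:
  Position 0: "a" => no
  Position 1: "a" => no
  Position 2: "b" => no
  Position 3: "c" => MATCH
  Position 4: "a" => no
  Position 5: "b" => no
  Position 6: "a" => no
  Position 7: "a" => no
  Position 8: "b" => no
  Position 9: "a" => no
Total occurrences: 1

1


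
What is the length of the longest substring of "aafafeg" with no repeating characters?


Input: "aafafeg"
Sliding window (track last position of each char):
  Position 0 ('a'): window [0,0] length 1 -- new best
  Position 1 ('a'): repeat (last at 0), move window start to 1
  Position 1 ('a'): window [1,1] length 1
  Position 2 ('f'): window [1,2] length 2 -- new best
  Position 3 ('a'): repeat (last at 1), move window start to 2
  Position 3 ('a'): window [2,3] length 2
  Position 4 ('f'): repeat (last at 2), move window start to 3
  Position 4 ('f'): window [3,4] length 2
  Position 5 ('e'): window [3,5] length 3 -- new best
  Position 6 ('g'): window [3,6] length 4 -- new best
Longest substring with no repeats: "afeg" with length 4

4


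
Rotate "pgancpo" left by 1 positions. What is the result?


Input: "pgancpo", rotate left by 1
First 1 characters: "p"
Remaining characters: "gancpo"
Concatenate remaining + first: "gancpo" + "p" = "gancpop"

gancpop


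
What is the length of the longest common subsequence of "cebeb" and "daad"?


LCS of "cebeb" and "daad"
DP table:
           d    a    a    d
      0    0    0    0    0
  c   0    0    0    0    0
  e   0    0    0    0    0
  b   0    0    0    0    0
  e   0    0    0    0    0
  b   0    0    0    0    0
LCS length = dp[5][4] = 0

0


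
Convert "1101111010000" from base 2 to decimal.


Input: "1101111010000" in base 2
Positional expansion:
  Digit '1' (value 1) x 2^12 = 4096
  Digit '1' (value 1) x 2^11 = 2048
  Digit '0' (value 0) x 2^10 = 0
  Digit '1' (value 1) x 2^9 = 512
  Digit '1' (value 1) x 2^8 = 256
  Digit '1' (value 1) x 2^7 = 128
  Digit '1' (value 1) x 2^6 = 64
  Digit '0' (value 0) x 2^5 = 0
  Digit '1' (value 1) x 2^4 = 16
  Digit '0' (value 0) x 2^3 = 0
  Digit '0' (value 0) x 2^2 = 0
  Digit '0' (value 0) x 2^1 = 0
  Digit '0' (value 0) x 2^0 = 0
Sum = 7120

7120


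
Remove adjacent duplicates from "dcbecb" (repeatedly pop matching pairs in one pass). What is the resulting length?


Input: dcbecb
Stack-based adjacent duplicate removal:
  Read 'd': push. Stack: d
  Read 'c': push. Stack: dc
  Read 'b': push. Stack: dcb
  Read 'e': push. Stack: dcbe
  Read 'c': push. Stack: dcbec
  Read 'b': push. Stack: dcbecb
Final stack: "dcbecb" (length 6)

6


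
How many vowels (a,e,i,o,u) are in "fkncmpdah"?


Input: fkncmpdah
Checking each character:
  'f' at position 0: consonant
  'k' at position 1: consonant
  'n' at position 2: consonant
  'c' at position 3: consonant
  'm' at position 4: consonant
  'p' at position 5: consonant
  'd' at position 6: consonant
  'a' at position 7: vowel (running total: 1)
  'h' at position 8: consonant
Total vowels: 1

1


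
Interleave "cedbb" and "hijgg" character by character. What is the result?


Interleaving "cedbb" and "hijgg":
  Position 0: 'c' from first, 'h' from second => "ch"
  Position 1: 'e' from first, 'i' from second => "ei"
  Position 2: 'd' from first, 'j' from second => "dj"
  Position 3: 'b' from first, 'g' from second => "bg"
  Position 4: 'b' from first, 'g' from second => "bg"
Result: cheidjbgbg

cheidjbgbg


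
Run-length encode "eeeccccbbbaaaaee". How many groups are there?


Input: eeeccccbbbaaaaee
Scanning for consecutive runs:
  Group 1: 'e' x 3 (positions 0-2)
  Group 2: 'c' x 4 (positions 3-6)
  Group 3: 'b' x 3 (positions 7-9)
  Group 4: 'a' x 4 (positions 10-13)
  Group 5: 'e' x 2 (positions 14-15)
Total groups: 5

5


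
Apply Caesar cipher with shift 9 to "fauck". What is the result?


Caesar cipher: shift "fauck" by 9
  'f' (pos 5) + 9 = pos 14 = 'o'
  'a' (pos 0) + 9 = pos 9 = 'j'
  'u' (pos 20) + 9 = pos 3 = 'd'
  'c' (pos 2) + 9 = pos 11 = 'l'
  'k' (pos 10) + 9 = pos 19 = 't'
Result: ojdlt

ojdlt


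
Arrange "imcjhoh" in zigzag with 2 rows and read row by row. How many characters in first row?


Zigzag "imcjhoh" into 2 rows:
Placing characters:
  'i' => row 0
  'm' => row 1
  'c' => row 0
  'j' => row 1
  'h' => row 0
  'o' => row 1
  'h' => row 0
Rows:
  Row 0: "ichh"
  Row 1: "mjo"
First row length: 4

4


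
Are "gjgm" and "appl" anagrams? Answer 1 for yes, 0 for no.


Strings: "gjgm", "appl"
Sorted first:  ggjm
Sorted second: alpp
Differ at position 0: 'g' vs 'a' => not anagrams

0


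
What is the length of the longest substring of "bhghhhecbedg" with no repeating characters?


Input: "bhghhhecbedg"
Sliding window (track last position of each char):
  Position 0 ('b'): window [0,0] length 1 -- new best
  Position 1 ('h'): window [0,1] length 2 -- new best
  Position 2 ('g'): window [0,2] length 3 -- new best
  Position 3 ('h'): repeat (last at 1), move window start to 2
  Position 3 ('h'): window [2,3] length 2
  Position 4 ('h'): repeat (last at 3), move window start to 4
  Position 4 ('h'): window [4,4] length 1
  Position 5 ('h'): repeat (last at 4), move window start to 5
  Position 5 ('h'): window [5,5] length 1
  Position 6 ('e'): window [5,6] length 2
  Position 7 ('c'): window [5,7] length 3
  Position 8 ('b'): window [5,8] length 4 -- new best
  Position 9 ('e'): repeat (last at 6), move window start to 7
  Position 9 ('e'): window [7,9] length 3
  Position 10 ('d'): window [7,10] length 4
  Position 11 ('g'): window [7,11] length 5 -- new best
Longest substring with no repeats: "cbedg" with length 5

5


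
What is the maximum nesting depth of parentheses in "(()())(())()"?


Input: "(()())(())()"
Tracking depth:
  Position 0 '(': depth becomes 1
  Position 1 '(': depth becomes 2
  Position 2 ')': depth becomes 1
  Position 3 '(': depth becomes 2
  Position 4 ')': depth becomes 1
  Position 5 ')': depth becomes 0
  Position 6 '(': depth becomes 1
  Position 7 '(': depth becomes 2
  Position 8 ')': depth becomes 1
  Position 9 ')': depth becomes 0
  Position 10 '(': depth becomes 1
  Position 11 ')': depth becomes 0
Maximum depth reached: 2

2


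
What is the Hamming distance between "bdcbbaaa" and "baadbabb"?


Comparing "bdcbbaaa" and "baadbabb" position by position:
  Position 0: 'b' vs 'b' => same
  Position 1: 'd' vs 'a' => differ
  Position 2: 'c' vs 'a' => differ
  Position 3: 'b' vs 'd' => differ
  Position 4: 'b' vs 'b' => same
  Position 5: 'a' vs 'a' => same
  Position 6: 'a' vs 'b' => differ
  Position 7: 'a' vs 'b' => differ
Total differences (Hamming distance): 5

5


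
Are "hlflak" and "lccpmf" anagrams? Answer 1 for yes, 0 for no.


Strings: "hlflak", "lccpmf"
Sorted first:  afhkll
Sorted second: ccflmp
Differ at position 0: 'a' vs 'c' => not anagrams

0


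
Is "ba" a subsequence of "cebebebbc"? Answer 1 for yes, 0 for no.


Check if "ba" is a subsequence of "cebebebbc"
Greedy scan:
  Position 0 ('c'): no match needed
  Position 1 ('e'): no match needed
  Position 2 ('b'): matches sub[0] = 'b'
  Position 3 ('e'): no match needed
  Position 4 ('b'): no match needed
  Position 5 ('e'): no match needed
  Position 6 ('b'): no match needed
  Position 7 ('b'): no match needed
  Position 8 ('c'): no match needed
Only matched 1/2 characters => not a subsequence

0


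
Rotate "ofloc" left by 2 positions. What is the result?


Input: "ofloc", rotate left by 2
First 2 characters: "of"
Remaining characters: "loc"
Concatenate remaining + first: "loc" + "of" = "locof"

locof


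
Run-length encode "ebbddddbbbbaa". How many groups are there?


Input: ebbddddbbbbaa
Scanning for consecutive runs:
  Group 1: 'e' x 1 (positions 0-0)
  Group 2: 'b' x 2 (positions 1-2)
  Group 3: 'd' x 4 (positions 3-6)
  Group 4: 'b' x 4 (positions 7-10)
  Group 5: 'a' x 2 (positions 11-12)
Total groups: 5

5


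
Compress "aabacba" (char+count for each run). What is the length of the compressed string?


Input: aabacba
Runs:
  'a' x 2 => "a2"
  'b' x 1 => "b1"
  'a' x 1 => "a1"
  'c' x 1 => "c1"
  'b' x 1 => "b1"
  'a' x 1 => "a1"
Compressed: "a2b1a1c1b1a1"
Compressed length: 12

12


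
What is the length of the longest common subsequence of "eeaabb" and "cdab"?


LCS of "eeaabb" and "cdab"
DP table:
           c    d    a    b
      0    0    0    0    0
  e   0    0    0    0    0
  e   0    0    0    0    0
  a   0    0    0    1    1
  a   0    0    0    1    1
  b   0    0    0    1    2
  b   0    0    0    1    2
LCS length = dp[6][4] = 2

2


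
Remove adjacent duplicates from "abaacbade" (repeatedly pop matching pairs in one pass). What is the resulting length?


Input: abaacbade
Stack-based adjacent duplicate removal:
  Read 'a': push. Stack: a
  Read 'b': push. Stack: ab
  Read 'a': push. Stack: aba
  Read 'a': matches stack top 'a' => pop. Stack: ab
  Read 'c': push. Stack: abc
  Read 'b': push. Stack: abcb
  Read 'a': push. Stack: abcba
  Read 'd': push. Stack: abcbad
  Read 'e': push. Stack: abcbade
Final stack: "abcbade" (length 7)

7


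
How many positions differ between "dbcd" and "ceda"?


Comparing "dbcd" and "ceda" position by position:
  Position 0: 'd' vs 'c' => DIFFER
  Position 1: 'b' vs 'e' => DIFFER
  Position 2: 'c' vs 'd' => DIFFER
  Position 3: 'd' vs 'a' => DIFFER
Positions that differ: 4

4


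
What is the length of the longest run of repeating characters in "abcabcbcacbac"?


Input: "abcabcbcacbac"
Scanning for longest run:
  Position 1 ('b'): new char, reset run to 1
  Position 2 ('c'): new char, reset run to 1
  Position 3 ('a'): new char, reset run to 1
  Position 4 ('b'): new char, reset run to 1
  Position 5 ('c'): new char, reset run to 1
  Position 6 ('b'): new char, reset run to 1
  Position 7 ('c'): new char, reset run to 1
  Position 8 ('a'): new char, reset run to 1
  Position 9 ('c'): new char, reset run to 1
  Position 10 ('b'): new char, reset run to 1
  Position 11 ('a'): new char, reset run to 1
  Position 12 ('c'): new char, reset run to 1
Longest run: 'a' with length 1

1
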